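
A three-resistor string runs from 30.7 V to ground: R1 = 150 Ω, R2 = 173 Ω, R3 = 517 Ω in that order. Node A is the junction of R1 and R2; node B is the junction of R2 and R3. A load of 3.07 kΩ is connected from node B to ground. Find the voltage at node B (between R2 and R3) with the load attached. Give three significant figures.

At node B, R3 is in parallel with the load: R3‖R_L = 442.5 Ω.
Below node A the resistance is R2 + (R3‖R_L) = 615.5 Ω, so V_A = 30.7 × 615.5/765.5 = 24.68 V.
Then V_B = V_A × (R3‖R_L)/(R2 + R3‖R_L) = 24.68 × 442.5/615.5 = 17.7 V.

V ≈ 17.7 V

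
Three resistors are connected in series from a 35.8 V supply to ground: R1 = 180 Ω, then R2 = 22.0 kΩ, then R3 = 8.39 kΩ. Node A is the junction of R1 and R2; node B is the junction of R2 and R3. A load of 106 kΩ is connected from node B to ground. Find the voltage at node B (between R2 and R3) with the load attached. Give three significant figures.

At node B, R3 is in parallel with the load: R3‖R_L = 7775 Ω.
Below node A the resistance is R2 + (R3‖R_L) = 29770 Ω, so V_A = 35.8 × 29770/29950 = 35.58 V.
Then V_B = V_A × (R3‖R_L)/(R2 + R3‖R_L) = 35.58 × 7775/29770 = 9.29 V.

V ≈ 9.29 V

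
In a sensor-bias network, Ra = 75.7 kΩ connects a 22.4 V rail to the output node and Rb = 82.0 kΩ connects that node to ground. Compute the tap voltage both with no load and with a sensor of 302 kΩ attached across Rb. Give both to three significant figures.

Open-circuit: V = 22.4 × 82.0/(75.7 + 82.0) = 11.6 V.
With the load, Rb becomes Rb‖R_L = 64.49 kΩ, so V = 22.4 × 64.49/140.2 = 10.3 V.

Unloaded: 11.6 V; loaded: 10.3 V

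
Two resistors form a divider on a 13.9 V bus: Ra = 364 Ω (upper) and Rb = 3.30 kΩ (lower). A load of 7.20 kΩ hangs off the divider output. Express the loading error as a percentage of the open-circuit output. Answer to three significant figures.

The divider's output (Thévenin) resistance is Ra‖Rb = 327.8 Ω.
Fractional drop under load = R_th/(R_th + R_L) = 327.8 / (327.8 + 7200) = 0.04355.
So the output falls by 4.36 %.

4.36 %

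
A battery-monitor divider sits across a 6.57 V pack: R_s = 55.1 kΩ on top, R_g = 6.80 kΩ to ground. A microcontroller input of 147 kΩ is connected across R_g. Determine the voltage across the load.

V_out ≈ 0.693 V

The load sits in parallel with R_g: R_g‖R_L = (6.80 × 147) / (6.80 + 147) = 6.499 kΩ.
V_out = 6.57 × 6.499 / (55.1 + 6.499) = 6.57 × 6.499/61.60 = 0.693 V.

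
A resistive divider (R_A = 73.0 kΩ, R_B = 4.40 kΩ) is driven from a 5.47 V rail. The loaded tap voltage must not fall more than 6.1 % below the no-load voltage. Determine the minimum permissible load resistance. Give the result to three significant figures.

Output resistance R_th = R_A‖R_B = (73.0 × 4.40)/77.40 = 4.150 kΩ.
The fractional drop is R_th/(R_th + R_L); requiring this ≤ 0.0610 gives R_L ≥ R_th(1/0.0610 − 1) = 4.150 × 15.39 = 63.9 kΩ.

R_L(min) ≈ 63.9 kΩ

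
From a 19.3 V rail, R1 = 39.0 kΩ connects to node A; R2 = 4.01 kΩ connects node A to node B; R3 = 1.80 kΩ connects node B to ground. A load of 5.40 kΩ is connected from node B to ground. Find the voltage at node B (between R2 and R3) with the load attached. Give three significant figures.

At node B, R3 is in parallel with the load: R3‖R_L = 1.350 kΩ.
Below node A the resistance is R2 + (R3‖R_L) = 5.360 kΩ, so V_A = 19.3 × 5.360/44.36 = 2.332 V.
Then V_B = V_A × (R3‖R_L)/(R2 + R3‖R_L) = 2.332 × 1.350/5.360 = 0.587 V.

V ≈ 0.587 V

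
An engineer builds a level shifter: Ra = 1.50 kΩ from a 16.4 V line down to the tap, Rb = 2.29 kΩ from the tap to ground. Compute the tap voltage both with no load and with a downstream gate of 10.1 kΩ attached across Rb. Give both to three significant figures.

Open-circuit: V = 16.4 × 2.29/(1.50 + 2.29) = 9.91 V.
With the load, Rb becomes Rb‖R_L = 1.867 kΩ, so V = 16.4 × 1.867/3.367 = 9.09 V.

Unloaded: 9.91 V; loaded: 9.09 V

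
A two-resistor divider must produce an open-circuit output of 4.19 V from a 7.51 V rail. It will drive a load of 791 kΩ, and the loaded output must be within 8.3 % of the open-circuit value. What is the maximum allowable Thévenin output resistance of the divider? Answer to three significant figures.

Loading drop = R_th/(R_th + R_L) ≤ 0.0830, so R_th ≤ R_L · ε/(1−ε) = 791 kΩ × 0.0830/0.9170 = 71.6 kΩ.

R_th ≤ 71.6 kΩ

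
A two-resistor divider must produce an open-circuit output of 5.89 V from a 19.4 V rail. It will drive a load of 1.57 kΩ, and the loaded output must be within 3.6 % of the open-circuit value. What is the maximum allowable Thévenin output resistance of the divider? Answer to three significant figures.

R_th ≤ 58.6 Ω

Loading drop = R_th/(R_th + R_L) ≤ 0.0360, so R_th ≤ R_L · ε/(1−ε) = 1.57 kΩ × 0.0360/0.9640 = 58.6 Ω.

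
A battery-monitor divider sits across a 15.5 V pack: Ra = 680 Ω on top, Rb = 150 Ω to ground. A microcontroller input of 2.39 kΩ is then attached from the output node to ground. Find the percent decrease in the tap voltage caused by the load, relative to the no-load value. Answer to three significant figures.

The divider's output (Thévenin) resistance is Ra‖Rb = 122.9 Ω.
Fractional drop under load = R_th/(R_th + R_L) = 122.9 / (122.9 + 2390) = 0.04890.
So the output falls by 4.89 %.

4.89 %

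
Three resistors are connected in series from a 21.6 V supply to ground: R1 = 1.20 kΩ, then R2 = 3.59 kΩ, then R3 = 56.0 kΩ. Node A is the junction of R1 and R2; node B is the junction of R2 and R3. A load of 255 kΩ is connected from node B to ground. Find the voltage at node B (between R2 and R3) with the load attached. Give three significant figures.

At node B, R3 is in parallel with the load: R3‖R_L = 45.92 kΩ.
Below node A the resistance is R2 + (R3‖R_L) = 49.51 kΩ, so V_A = 21.6 × 49.51/50.71 = 21.09 V.
Then V_B = V_A × (R3‖R_L)/(R2 + R3‖R_L) = 21.09 × 45.92/49.51 = 19.6 V.

V ≈ 19.6 V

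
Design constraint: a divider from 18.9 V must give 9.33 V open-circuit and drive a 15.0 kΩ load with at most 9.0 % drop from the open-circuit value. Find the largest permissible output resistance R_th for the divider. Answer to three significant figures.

R_th ≤ 1.48 kΩ

Loading drop = R_th/(R_th + R_L) ≤ 0.0900, so R_th ≤ R_L · ε/(1−ε) = 15.0 kΩ × 0.0900/0.9100 = 1.48 kΩ.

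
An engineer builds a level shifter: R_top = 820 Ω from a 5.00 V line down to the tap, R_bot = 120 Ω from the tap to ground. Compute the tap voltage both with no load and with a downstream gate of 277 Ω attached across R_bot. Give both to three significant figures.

Unloaded: 0.638 V; loaded: 0.463 V

Open-circuit: V = 5.00 × 120/(820 + 120) = 0.638 V.
With the load, R_bot becomes R_bot‖R_L = 83.73 Ω, so V = 5.00 × 83.73/903.7 = 0.463 V.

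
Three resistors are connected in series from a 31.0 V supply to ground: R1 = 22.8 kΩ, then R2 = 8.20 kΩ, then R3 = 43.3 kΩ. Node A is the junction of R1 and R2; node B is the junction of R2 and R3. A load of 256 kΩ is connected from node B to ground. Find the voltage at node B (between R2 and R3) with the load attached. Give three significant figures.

V ≈ 16.9 V

At node B, R3 is in parallel with the load: R3‖R_L = 37.04 kΩ.
Below node A the resistance is R2 + (R3‖R_L) = 45.24 kΩ, so V_A = 31.0 × 45.24/68.04 = 20.61 V.
Then V_B = V_A × (R3‖R_L)/(R2 + R3‖R_L) = 20.61 × 37.04/45.24 = 16.9 V.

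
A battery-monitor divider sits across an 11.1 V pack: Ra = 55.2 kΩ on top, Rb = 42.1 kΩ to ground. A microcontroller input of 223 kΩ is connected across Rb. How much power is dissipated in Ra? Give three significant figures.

Total resistance from the source is Ra + (Rb‖R_L) = 90.61 kΩ, so I = 11.1/90.61 kΩ = 0.1225 mA.
P = I²·Ra = (0.1225 mA)² × 55.2 kΩ = 0.828 mW.

P ≈ 0.828 mW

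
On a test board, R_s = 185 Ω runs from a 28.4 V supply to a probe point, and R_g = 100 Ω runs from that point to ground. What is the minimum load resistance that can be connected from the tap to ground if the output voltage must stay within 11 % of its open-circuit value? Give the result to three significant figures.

R_L(min) ≈ 525 Ω

Output resistance R_th = R_s‖R_g = (185 × 100)/285.0 = 64.91 Ω.
The fractional drop is R_th/(R_th + R_L); requiring this ≤ 0.110 gives R_L ≥ R_th(1/0.110 − 1) = 64.91 × 8.091 = 525 Ω.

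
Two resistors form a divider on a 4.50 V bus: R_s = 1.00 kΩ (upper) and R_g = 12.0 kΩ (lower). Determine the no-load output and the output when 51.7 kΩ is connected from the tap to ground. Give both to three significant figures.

Open-circuit: V = 4.50 × 12.0/(1.00 + 12.0) = 4.15 V.
With the load, R_g becomes R_g‖R_L = 9.739 kΩ, so V = 4.50 × 9.739/10.74 = 4.08 V.

Unloaded: 4.15 V; loaded: 4.08 V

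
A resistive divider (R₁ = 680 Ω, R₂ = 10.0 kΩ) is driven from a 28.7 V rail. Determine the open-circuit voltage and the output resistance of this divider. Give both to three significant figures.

V_th is the open-circuit tap voltage: 28.7 × 10000/(680 + 10000) = 26.9 V.
With the supply zeroed, R₁ and R₂ appear in parallel from the tap: R_th = R₁‖R₂ = (680 × 10000)/10680 = 637 Ω.

V_th = 26.9 V, R_th = 637 Ω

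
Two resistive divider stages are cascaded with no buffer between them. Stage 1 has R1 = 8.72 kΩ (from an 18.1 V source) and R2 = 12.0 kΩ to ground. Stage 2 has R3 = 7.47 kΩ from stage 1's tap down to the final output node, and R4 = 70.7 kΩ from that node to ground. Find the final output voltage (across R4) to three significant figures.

V_out ≈ 8.91 V

Stage 2 presents R3+R4 = 78.17 kΩ as a load on stage 1's tap.
Stage 1's lower leg becomes R2‖(R3+R4) = 10.40 kΩ, so V_mid = 18.1 × 10.40/19.12 = 9.846 V.
Stage 2 is itself unloaded: V_out = V_mid × R4/(R3+R4) = 9.846 × 70.7/78.17 = 8.91 V.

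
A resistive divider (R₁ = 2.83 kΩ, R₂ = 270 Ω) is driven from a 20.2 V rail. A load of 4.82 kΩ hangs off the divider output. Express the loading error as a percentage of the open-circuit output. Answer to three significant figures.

The divider's output (Thévenin) resistance is R₁‖R₂ = 246.5 Ω.
Fractional drop under load = R_th/(R_th + R_L) = 246.5 / (246.5 + 4820) = 0.04865.
So the output falls by 4.86 %.

4.86 %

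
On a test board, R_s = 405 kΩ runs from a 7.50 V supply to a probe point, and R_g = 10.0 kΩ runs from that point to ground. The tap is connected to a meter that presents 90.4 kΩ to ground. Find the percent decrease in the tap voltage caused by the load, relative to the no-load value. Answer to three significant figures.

9.74 %

The divider's output (Thévenin) resistance is R_s‖R_g = 9.759 kΩ.
Fractional drop under load = R_th/(R_th + R_L) = 9.759 / (9.759 + 90.4) = 0.09744.
So the output falls by 9.74 %.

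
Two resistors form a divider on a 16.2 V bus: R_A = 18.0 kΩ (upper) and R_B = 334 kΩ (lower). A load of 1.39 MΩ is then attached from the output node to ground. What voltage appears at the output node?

The load sits in parallel with R_B: R_B‖R_L = (334 × 1390) / (334 + 1390) = 269.3 kΩ.
V_out = 16.2 × 269.3 / (18.0 + 269.3) = 16.2 × 269.3/287.3 = 15.2 V.
(Unloaded it would have been 15.4 V.)

V_out ≈ 15.2 V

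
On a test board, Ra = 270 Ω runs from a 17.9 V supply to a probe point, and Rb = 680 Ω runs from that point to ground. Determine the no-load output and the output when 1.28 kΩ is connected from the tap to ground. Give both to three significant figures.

Open-circuit: V = 17.9 × 680/(270 + 680) = 12.8 V.
With the load, Rb becomes Rb‖R_L = 444.1 Ω, so V = 17.9 × 444.1/714.1 = 11.1 V.

Unloaded: 12.8 V; loaded: 11.1 V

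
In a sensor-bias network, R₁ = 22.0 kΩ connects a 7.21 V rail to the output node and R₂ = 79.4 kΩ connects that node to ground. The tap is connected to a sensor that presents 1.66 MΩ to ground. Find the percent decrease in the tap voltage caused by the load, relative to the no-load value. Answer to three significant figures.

1.03 %

The divider's output (Thévenin) resistance is R₁‖R₂ = 17.23 kΩ.
Fractional drop under load = R_th/(R_th + R_L) = 17.23 / (17.23 + 1660) = 0.01027.
So the output falls by 1.03 %.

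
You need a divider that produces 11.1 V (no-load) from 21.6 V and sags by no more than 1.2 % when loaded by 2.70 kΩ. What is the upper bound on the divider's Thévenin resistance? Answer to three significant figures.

R_th ≤ 32.8 Ω

Loading drop = R_th/(R_th + R_L) ≤ 0.0120, so R_th ≤ R_L · ε/(1−ε) = 2.70 kΩ × 0.0120/0.9880 = 32.8 Ω.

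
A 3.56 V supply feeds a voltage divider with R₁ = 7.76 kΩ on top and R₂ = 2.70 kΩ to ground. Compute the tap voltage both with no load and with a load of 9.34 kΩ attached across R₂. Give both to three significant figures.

Open-circuit: V = 3.56 × 2.70/(7.76 + 2.70) = 0.919 V.
With the load, R₂ becomes R₂‖R_L = 2.095 kΩ, so V = 3.56 × 2.095/9.855 = 0.757 V.

Unloaded: 0.919 V; loaded: 0.757 V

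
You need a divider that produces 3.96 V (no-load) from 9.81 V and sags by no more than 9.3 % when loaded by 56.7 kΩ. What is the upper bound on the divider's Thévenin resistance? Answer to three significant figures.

Loading drop = R_th/(R_th + R_L) ≤ 0.0930, so R_th ≤ R_L · ε/(1−ε) = 56.7 kΩ × 0.0930/0.9070 = 5.81 kΩ.

R_th ≤ 5.81 kΩ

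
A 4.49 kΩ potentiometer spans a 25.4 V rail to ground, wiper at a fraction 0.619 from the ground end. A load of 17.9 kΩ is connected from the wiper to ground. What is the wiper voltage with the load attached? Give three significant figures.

V ≈ 14.8 V

The wiper splits the pot into (1−α)R = 1.711 kΩ above and αR = 2.779 kΩ below.
Lower section ‖ load = 2.406 kΩ.
V_wiper = 25.4 × 2.406/(1.711 + 2.406) = 14.8 V.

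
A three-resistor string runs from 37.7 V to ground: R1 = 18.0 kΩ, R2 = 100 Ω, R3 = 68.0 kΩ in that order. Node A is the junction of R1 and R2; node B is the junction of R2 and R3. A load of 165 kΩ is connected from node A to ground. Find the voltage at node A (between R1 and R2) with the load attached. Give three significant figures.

V ≈ 27.4 V

Below node A the series string R2+R3 = 68100 Ω sits in parallel with the 165000 Ω load: 48200 Ω.
V_A = 37.7 × 48200/(18000 + 48200) = 27.4 V.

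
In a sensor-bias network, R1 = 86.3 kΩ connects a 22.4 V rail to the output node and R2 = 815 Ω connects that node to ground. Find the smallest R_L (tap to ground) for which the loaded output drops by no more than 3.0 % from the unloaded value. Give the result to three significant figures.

Output resistance R_th = R1‖R2 = (86300 × 815)/87120 = 807.4 Ω.
The fractional drop is R_th/(R_th + R_L); requiring this ≤ 0.0300 gives R_L ≥ R_th(1/0.0300 − 1) = 807.4 × 32.33 = 26.1 kΩ.

R_L(min) ≈ 26.1 kΩ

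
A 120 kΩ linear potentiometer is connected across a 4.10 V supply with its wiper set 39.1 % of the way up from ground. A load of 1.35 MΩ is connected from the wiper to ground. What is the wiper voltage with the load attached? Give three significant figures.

The wiper splits the pot into (1−α)R = 73.08 kΩ above and αR = 46.92 kΩ below.
Lower section ‖ load = 45.34 kΩ.
V_wiper = 4.10 × 45.34/(73.08 + 45.34) = 1.57 V.

V ≈ 1.57 V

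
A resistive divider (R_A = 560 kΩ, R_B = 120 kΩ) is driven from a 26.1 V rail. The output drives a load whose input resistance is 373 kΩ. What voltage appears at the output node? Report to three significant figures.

V_out ≈ 3.64 V

The load sits in parallel with R_B: R_B‖R_L = (120 × 373) / (120 + 373) = 90.79 kΩ.
V_out = 26.1 × 90.79 / (560 + 90.79) = 26.1 × 90.79/650.8 = 3.64 V.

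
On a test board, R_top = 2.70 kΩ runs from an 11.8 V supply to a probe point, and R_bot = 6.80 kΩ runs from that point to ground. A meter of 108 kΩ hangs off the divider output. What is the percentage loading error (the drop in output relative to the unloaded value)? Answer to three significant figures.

The divider's output (Thévenin) resistance is R_top‖R_bot = 1.933 kΩ.
Fractional drop under load = R_th/(R_th + R_L) = 1.933 / (1.933 + 108) = 0.01758.
So the output falls by 1.76 %.

1.76 %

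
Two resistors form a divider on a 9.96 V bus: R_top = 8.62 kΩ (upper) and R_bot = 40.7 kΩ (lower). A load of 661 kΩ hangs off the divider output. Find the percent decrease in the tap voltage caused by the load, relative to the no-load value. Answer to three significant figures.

The divider's output (Thévenin) resistance is R_top‖R_bot = 7.113 kΩ.
Fractional drop under load = R_th/(R_th + R_L) = 7.113 / (7.113 + 661) = 0.01065.
So the output falls by 1.06 %.

1.06 %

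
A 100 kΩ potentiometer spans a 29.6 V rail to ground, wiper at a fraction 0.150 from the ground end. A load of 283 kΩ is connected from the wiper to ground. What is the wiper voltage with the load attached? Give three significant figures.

The wiper splits the pot into (1−α)R = 85.00 kΩ above and αR = 15.00 kΩ below.
Lower section ‖ load = 14.24 kΩ.
V_wiper = 29.6 × 14.24/(85.00 + 14.24) = 4.25 V.

V ≈ 4.25 V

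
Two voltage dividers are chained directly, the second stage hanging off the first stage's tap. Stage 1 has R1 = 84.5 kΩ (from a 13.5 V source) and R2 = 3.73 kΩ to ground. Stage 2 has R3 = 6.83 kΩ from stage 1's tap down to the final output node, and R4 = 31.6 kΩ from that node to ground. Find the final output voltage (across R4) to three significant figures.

Stage 2 presents R3+R4 = 38.43 kΩ as a load on stage 1's tap.
Stage 1's lower leg becomes R2‖(R3+R4) = 3.400 kΩ, so V_mid = 13.5 × 3.400/87.90 = 0.5222 V.
Stage 2 is itself unloaded: V_out = V_mid × R4/(R3+R4) = 0.5222 × 31.6/38.43 = 0.429 V.

V_out ≈ 0.429 V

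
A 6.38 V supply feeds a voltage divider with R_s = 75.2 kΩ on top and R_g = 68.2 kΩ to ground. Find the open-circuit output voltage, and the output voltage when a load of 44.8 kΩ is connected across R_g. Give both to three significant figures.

Open-circuit: V = 6.38 × 68.2/(75.2 + 68.2) = 3.03 V.
With the load, R_g becomes R_g‖R_L = 27.04 kΩ, so V = 6.38 × 27.04/102.2 = 1.69 V.

Unloaded: 3.03 V; loaded: 1.69 V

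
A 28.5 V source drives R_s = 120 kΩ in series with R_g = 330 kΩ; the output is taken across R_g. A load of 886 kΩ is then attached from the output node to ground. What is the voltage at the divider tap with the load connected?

V_out ≈ 19.0 V

The load sits in parallel with R_g: R_g‖R_L = (330 × 886) / (330 + 886) = 240.4 kΩ.
V_out = 28.5 × 240.4 / (120 + 240.4) = 28.5 × 240.4/360.4 = 19.0 V.
(Unloaded it would have been 20.9 V.)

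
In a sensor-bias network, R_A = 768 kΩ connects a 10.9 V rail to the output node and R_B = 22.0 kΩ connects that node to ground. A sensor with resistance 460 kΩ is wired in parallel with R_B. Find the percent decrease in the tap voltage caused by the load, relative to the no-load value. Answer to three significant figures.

The divider's output (Thévenin) resistance is R_A‖R_B = 21.39 kΩ.
Fractional drop under load = R_th/(R_th + R_L) = 21.39 / (21.39 + 460) = 0.04443.
So the output falls by 4.44 %.

4.44 %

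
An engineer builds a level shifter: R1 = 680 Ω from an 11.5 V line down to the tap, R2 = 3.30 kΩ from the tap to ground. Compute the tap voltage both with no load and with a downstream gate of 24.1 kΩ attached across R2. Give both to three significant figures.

Open-circuit: V = 11.5 × 3300/(680 + 3300) = 9.54 V.
With the load, R2 becomes R2‖R_L = 2903 Ω, so V = 11.5 × 2903/3583 = 9.32 V.

Unloaded: 9.54 V; loaded: 9.32 V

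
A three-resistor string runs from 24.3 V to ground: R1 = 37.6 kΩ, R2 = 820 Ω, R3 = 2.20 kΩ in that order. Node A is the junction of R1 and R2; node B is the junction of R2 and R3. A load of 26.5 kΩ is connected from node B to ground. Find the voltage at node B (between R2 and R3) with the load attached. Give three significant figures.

At node B, R3 is in parallel with the load: R3‖R_L = 2031 Ω.
Below node A the resistance is R2 + (R3‖R_L) = 2851 Ω, so V_A = 24.3 × 2851/40450 = 1.713 V.
Then V_B = V_A × (R3‖R_L)/(R2 + R3‖R_L) = 1.713 × 2031/2851 = 1.22 V.

V ≈ 1.22 V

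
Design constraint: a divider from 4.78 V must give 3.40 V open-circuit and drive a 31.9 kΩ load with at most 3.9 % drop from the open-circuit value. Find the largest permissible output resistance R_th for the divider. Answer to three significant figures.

Loading drop = R_th/(R_th + R_L) ≤ 0.0390, so R_th ≤ R_L · ε/(1−ε) = 31.9 kΩ × 0.0390/0.9610 = 1.29 kΩ.

R_th ≤ 1.29 kΩ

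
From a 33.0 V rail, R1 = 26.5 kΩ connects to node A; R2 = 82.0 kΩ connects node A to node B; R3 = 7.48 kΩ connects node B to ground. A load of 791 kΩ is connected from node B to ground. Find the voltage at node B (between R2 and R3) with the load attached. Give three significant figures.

At node B, R3 is in parallel with the load: R3‖R_L = 7.410 kΩ.
Below node A the resistance is R2 + (R3‖R_L) = 89.41 kΩ, so V_A = 33.0 × 89.41/115.9 = 25.46 V.
Then V_B = V_A × (R3‖R_L)/(R2 + R3‖R_L) = 25.46 × 7.410/89.41 = 2.11 V.

V ≈ 2.11 V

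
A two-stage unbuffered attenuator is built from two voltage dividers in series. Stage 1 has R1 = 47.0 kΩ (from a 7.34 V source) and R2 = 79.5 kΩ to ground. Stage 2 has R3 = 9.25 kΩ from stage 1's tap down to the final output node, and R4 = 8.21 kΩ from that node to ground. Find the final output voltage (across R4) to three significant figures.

V_out ≈ 0.806 V

Stage 2 presents R3+R4 = 17.46 kΩ as a load on stage 1's tap.
Stage 1's lower leg becomes R2‖(R3+R4) = 14.32 kΩ, so V_mid = 7.34 × 14.32/61.32 = 1.714 V.
Stage 2 is itself unloaded: V_out = V_mid × R4/(R3+R4) = 1.714 × 8.21/17.46 = 0.806 V.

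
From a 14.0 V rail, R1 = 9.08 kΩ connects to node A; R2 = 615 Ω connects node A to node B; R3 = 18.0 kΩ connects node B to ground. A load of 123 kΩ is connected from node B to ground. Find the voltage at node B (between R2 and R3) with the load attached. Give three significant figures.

At node B, R3 is in parallel with the load: R3‖R_L = 15700 Ω.
Below node A the resistance is R2 + (R3‖R_L) = 16320 Ω, so V_A = 14.0 × 16320/25400 = 8.995 V.
Then V_B = V_A × (R3‖R_L)/(R2 + R3‖R_L) = 8.995 × 15700/16320 = 8.66 V.

V ≈ 8.66 V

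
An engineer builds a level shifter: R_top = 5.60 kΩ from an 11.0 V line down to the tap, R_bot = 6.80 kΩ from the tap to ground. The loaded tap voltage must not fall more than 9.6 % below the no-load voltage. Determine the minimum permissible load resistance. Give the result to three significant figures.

R_L(min) ≈ 28.9 kΩ

Output resistance R_th = R_top‖R_bot = (5.60 × 6.80)/12.40 = 3.071 kΩ.
The fractional drop is R_th/(R_th + R_L); requiring this ≤ 0.0960 gives R_L ≥ R_th(1/0.0960 − 1) = 3.071 × 9.417 = 28.9 kΩ.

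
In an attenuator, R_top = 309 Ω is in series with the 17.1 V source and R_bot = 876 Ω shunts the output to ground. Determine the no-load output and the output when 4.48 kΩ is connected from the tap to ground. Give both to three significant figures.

Open-circuit: V = 17.1 × 876/(309 + 876) = 12.6 V.
With the load, R_bot becomes R_bot‖R_L = 732.7 Ω, so V = 17.1 × 732.7/1042 = 12.0 V.

Unloaded: 12.6 V; loaded: 12.0 V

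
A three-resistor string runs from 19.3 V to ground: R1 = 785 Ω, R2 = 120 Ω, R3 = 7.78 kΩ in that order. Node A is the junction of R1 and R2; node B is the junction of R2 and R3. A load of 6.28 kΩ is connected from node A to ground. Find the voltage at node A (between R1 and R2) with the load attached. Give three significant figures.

Below node A the series string R2+R3 = 7900 Ω sits in parallel with the 6280 Ω load: 3499 Ω.
V_A = 19.3 × 3499/(785 + 3499) = 15.8 V.

V ≈ 15.8 V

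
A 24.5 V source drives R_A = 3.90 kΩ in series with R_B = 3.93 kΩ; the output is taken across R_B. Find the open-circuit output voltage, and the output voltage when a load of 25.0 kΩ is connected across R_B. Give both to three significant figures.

Unloaded: 12.3 V; loaded: 11.4 V

Open-circuit: V = 24.5 × 3.93/(3.90 + 3.93) = 12.3 V.
With the load, R_B becomes R_B‖R_L = 3.396 kΩ, so V = 24.5 × 3.396/7.296 = 11.4 V.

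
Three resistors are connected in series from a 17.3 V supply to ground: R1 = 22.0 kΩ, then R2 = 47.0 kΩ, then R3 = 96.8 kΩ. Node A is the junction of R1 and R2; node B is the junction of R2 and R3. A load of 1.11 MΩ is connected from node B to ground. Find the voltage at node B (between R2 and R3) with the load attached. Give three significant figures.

At node B, R3 is in parallel with the load: R3‖R_L = 89.04 kΩ.
Below node A the resistance is R2 + (R3‖R_L) = 136.0 kΩ, so V_A = 17.3 × 136.0/158.0 = 14.89 V.
Then V_B = V_A × (R3‖R_L)/(R2 + R3‖R_L) = 14.89 × 89.04/136.0 = 9.75 V.

V ≈ 9.75 V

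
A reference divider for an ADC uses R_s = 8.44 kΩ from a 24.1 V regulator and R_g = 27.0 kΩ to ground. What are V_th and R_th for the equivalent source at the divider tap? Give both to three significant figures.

V_th = 18.4 V, R_th = 6.43 kΩ

V_th is the open-circuit tap voltage: 24.1 × 27.0/(8.44 + 27.0) = 18.4 V.
With the supply zeroed, R_s and R_g appear in parallel from the tap: R_th = R_s‖R_g = (8.44 × 27.0)/35.44 = 6.43 kΩ.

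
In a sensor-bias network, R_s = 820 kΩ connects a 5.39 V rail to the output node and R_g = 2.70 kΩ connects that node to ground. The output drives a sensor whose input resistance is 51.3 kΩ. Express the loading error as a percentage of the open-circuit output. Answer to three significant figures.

The divider's output (Thévenin) resistance is R_s‖R_g = 2.691 kΩ.
Fractional drop under load = R_th/(R_th + R_L) = 2.691 / (2.691 + 51.3) = 0.04984.
So the output falls by 4.98 %.

4.98 %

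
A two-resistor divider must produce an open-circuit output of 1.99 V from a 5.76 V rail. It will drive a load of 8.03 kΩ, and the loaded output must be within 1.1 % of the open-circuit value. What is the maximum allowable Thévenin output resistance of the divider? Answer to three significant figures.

R_th ≤ 89.3 Ω

Loading drop = R_th/(R_th + R_L) ≤ 0.0110, so R_th ≤ R_L · ε/(1−ε) = 8.03 kΩ × 0.0110/0.9890 = 89.3 Ω.
(Any R1, R2 with R2/(R1+R2) = 0.345 and R1‖R2 ≤ 89.3 Ω will meet the spec.)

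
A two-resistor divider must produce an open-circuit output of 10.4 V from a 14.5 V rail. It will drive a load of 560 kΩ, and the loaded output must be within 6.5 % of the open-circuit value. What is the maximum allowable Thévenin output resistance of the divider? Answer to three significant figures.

Loading drop = R_th/(R_th + R_L) ≤ 0.0650, so R_th ≤ R_L · ε/(1−ε) = 560 kΩ × 0.0650/0.9350 = 38.9 kΩ.
(Any R1, R2 with R2/(R1+R2) = 0.717 and R1‖R2 ≤ 38.9 kΩ will meet the spec.)

R_th ≤ 38.9 kΩ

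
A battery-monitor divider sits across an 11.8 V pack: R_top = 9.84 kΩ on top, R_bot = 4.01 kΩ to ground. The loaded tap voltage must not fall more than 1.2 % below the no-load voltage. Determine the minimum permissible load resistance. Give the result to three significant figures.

R_L(min) ≈ 235 kΩ

Output resistance R_th = R_top‖R_bot = (9.84 × 4.01)/13.85 = 2.849 kΩ.
The fractional drop is R_th/(R_th + R_L); requiring this ≤ 0.0120 gives R_L ≥ R_th(1/0.0120 − 1) = 2.849 × 82.33 = 235 kΩ.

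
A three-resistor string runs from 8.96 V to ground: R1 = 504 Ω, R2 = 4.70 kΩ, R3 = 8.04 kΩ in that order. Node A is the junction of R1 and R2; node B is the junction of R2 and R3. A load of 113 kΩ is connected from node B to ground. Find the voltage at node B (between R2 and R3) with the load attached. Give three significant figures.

V ≈ 5.29 V

At node B, R3 is in parallel with the load: R3‖R_L = 7506 Ω.
Below node A the resistance is R2 + (R3‖R_L) = 12210 Ω, so V_A = 8.96 × 12210/12710 = 8.605 V.
Then V_B = V_A × (R3‖R_L)/(R2 + R3‖R_L) = 8.605 × 7506/12210 = 5.29 V.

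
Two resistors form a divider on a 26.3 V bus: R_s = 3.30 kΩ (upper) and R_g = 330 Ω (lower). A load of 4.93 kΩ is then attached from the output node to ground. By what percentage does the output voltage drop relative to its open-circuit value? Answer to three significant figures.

The divider's output (Thévenin) resistance is R_s‖R_g = 300.0 Ω.
Fractional drop under load = R_th/(R_th + R_L) = 300.0 / (300.0 + 4930) = 0.05736.
So the output falls by 5.74 %.

5.74 %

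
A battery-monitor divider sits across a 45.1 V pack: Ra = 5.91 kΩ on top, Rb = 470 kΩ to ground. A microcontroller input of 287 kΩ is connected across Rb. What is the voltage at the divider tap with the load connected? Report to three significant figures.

The load sits in parallel with Rb: Rb‖R_L = (470 × 287) / (470 + 287) = 178.2 kΩ.
V_out = 45.1 × 178.2 / (5.91 + 178.2) = 45.1 × 178.2/184.1 = 43.7 V.
(Unloaded it would have been 44.5 V.)

V_out ≈ 43.7 V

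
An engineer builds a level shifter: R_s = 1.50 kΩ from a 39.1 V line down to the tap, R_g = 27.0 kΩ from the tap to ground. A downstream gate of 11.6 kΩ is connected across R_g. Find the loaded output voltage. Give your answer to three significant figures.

V_out ≈ 33.0 V

The load sits in parallel with R_g: R_g‖R_L = (27.0 × 11.6) / (27.0 + 11.6) = 8.114 kΩ.
V_out = 39.1 × 8.114 / (1.50 + 8.114) = 39.1 × 8.114/9.614 = 33.0 V.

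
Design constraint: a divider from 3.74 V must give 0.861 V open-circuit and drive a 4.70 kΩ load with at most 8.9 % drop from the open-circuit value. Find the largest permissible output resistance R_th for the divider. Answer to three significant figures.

R_th ≤ 459 Ω

Loading drop = R_th/(R_th + R_L) ≤ 0.0890, so R_th ≤ R_L · ε/(1−ε) = 4.70 kΩ × 0.0890/0.9110 = 459 Ω.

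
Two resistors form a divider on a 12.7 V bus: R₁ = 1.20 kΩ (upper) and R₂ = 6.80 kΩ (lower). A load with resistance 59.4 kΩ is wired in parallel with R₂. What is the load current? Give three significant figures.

I_L ≈ 0.179 mA

R₂‖R_L = 6.102 kΩ; V_out = 12.7 × 6.102/7.302 = 10.61 V.
I_L = V_out / R_L = 10.61 / 59.4 kΩ = 0.179 mA.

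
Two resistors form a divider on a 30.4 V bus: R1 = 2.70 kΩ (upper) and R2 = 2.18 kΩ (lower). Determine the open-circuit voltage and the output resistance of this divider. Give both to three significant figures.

V_th = 13.6 V, R_th = 1.21 kΩ

V_th is the open-circuit tap voltage: 30.4 × 2.18/(2.70 + 2.18) = 13.6 V.
With the supply zeroed, R1 and R2 appear in parallel from the tap: R_th = R1‖R2 = (2.70 × 2.18)/4.880 = 1.21 kΩ.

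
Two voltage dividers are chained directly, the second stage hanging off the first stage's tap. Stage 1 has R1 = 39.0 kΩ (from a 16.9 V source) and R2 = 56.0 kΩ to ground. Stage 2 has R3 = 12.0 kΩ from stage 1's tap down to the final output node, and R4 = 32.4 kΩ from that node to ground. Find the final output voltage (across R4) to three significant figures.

V_out ≈ 4.79 V

Stage 2 presents R3+R4 = 44.40 kΩ as a load on stage 1's tap.
Stage 1's lower leg becomes R2‖(R3+R4) = 24.76 kΩ, so V_mid = 16.9 × 24.76/63.76 = 6.564 V.
Stage 2 is itself unloaded: V_out = V_mid × R4/(R3+R4) = 6.564 × 32.4/44.40 = 4.79 V.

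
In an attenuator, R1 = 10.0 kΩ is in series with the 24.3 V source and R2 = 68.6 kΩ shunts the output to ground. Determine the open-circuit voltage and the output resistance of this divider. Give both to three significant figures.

V_th = 21.2 V, R_th = 8.73 kΩ

V_th is the open-circuit tap voltage: 24.3 × 68.6/(10.0 + 68.6) = 21.2 V.
With the supply zeroed, R1 and R2 appear in parallel from the tap: R_th = R1‖R2 = (10.0 × 68.6)/78.60 = 8.73 kΩ.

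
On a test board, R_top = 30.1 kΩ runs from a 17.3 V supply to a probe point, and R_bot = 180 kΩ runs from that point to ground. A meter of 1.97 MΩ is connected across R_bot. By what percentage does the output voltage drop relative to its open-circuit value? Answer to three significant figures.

The divider's output (Thévenin) resistance is R_top‖R_bot = 25.79 kΩ.
Fractional drop under load = R_th/(R_th + R_L) = 25.79 / (25.79 + 1970) = 0.01292.
So the output falls by 1.29 %.

1.29 %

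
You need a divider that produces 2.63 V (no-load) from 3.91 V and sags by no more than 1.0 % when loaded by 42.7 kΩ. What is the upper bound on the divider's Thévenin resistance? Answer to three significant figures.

Loading drop = R_th/(R_th + R_L) ≤ 0.0100, so R_th ≤ R_L · ε/(1−ε) = 42.7 kΩ × 0.0100/0.9900 = 431 Ω.

R_th ≤ 431 Ω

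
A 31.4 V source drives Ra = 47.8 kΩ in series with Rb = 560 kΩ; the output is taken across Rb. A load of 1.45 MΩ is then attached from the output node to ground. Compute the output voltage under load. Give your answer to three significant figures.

V_out ≈ 28.1 V

The load sits in parallel with Rb: Rb‖R_L = (560 × 1450) / (560 + 1450) = 404.0 kΩ.
V_out = 31.4 × 404.0 / (47.8 + 404.0) = 31.4 × 404.0/451.8 = 28.1 V.
(Unloaded it would have been 28.9 V.)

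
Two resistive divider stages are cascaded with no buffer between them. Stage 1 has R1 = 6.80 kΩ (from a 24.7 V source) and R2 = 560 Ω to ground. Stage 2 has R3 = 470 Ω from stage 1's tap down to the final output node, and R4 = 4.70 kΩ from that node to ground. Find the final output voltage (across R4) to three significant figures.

Stage 2 presents R3+R4 = 5170 Ω as a load on stage 1's tap.
Stage 1's lower leg becomes R2‖(R3+R4) = 505.3 Ω, so V_mid = 24.7 × 505.3/7305 = 1.708 V.
Stage 2 is itself unloaded: V_out = V_mid × R4/(R3+R4) = 1.708 × 4700/5170 = 1.55 V.

V_out ≈ 1.55 V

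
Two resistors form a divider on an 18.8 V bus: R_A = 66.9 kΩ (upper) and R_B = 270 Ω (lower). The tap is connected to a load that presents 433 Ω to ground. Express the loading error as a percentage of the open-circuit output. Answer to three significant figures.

The divider's output (Thévenin) resistance is R_A‖R_B = 268.9 Ω.
Fractional drop under load = R_th/(R_th + R_L) = 268.9 / (268.9 + 433) = 0.3831.
So the output falls by 38.3 %.

38.3 %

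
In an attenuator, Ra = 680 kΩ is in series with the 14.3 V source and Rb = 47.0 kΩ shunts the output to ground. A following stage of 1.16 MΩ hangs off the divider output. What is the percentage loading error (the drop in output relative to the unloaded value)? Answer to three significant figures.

3.65 %

The divider's output (Thévenin) resistance is Ra‖Rb = 43.96 kΩ.
Fractional drop under load = R_th/(R_th + R_L) = 43.96 / (43.96 + 1160) = 0.03651.
So the output falls by 3.65 %.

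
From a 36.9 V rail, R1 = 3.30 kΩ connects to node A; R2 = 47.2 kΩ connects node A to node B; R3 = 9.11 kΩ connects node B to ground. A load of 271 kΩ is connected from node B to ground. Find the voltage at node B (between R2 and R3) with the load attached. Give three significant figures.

At node B, R3 is in parallel with the load: R3‖R_L = 8.814 kΩ.
Below node A the resistance is R2 + (R3‖R_L) = 56.01 kΩ, so V_A = 36.9 × 56.01/59.31 = 34.85 V.
Then V_B = V_A × (R3‖R_L)/(R2 + R3‖R_L) = 34.85 × 8.814/56.01 = 5.48 V.

V ≈ 5.48 V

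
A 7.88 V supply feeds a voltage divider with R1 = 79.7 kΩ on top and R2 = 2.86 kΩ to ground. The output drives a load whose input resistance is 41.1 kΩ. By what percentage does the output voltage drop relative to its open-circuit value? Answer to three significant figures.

6.29 %

The divider's output (Thévenin) resistance is R1‖R2 = 2.761 kΩ.
Fractional drop under load = R_th/(R_th + R_L) = 2.761 / (2.761 + 41.1) = 0.06295.
So the output falls by 6.29 %.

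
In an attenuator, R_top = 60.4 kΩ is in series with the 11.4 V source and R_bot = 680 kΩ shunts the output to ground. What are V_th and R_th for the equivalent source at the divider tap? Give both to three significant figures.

V_th = 10.5 V, R_th = 55.5 kΩ

V_th is the open-circuit tap voltage: 11.4 × 680/(60.4 + 680) = 10.5 V.
With the supply zeroed, R_top and R_bot appear in parallel from the tap: R_th = R_top‖R_bot = (60.4 × 680)/740.4 = 55.5 kΩ.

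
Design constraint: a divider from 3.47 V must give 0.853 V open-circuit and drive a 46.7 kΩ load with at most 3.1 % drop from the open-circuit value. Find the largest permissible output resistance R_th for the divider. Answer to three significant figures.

R_th ≤ 1.49 kΩ

Loading drop = R_th/(R_th + R_L) ≤ 0.0310, so R_th ≤ R_L · ε/(1−ε) = 46.7 kΩ × 0.0310/0.9690 = 1.49 kΩ.
(Any R1, R2 with R2/(R1+R2) = 0.246 and R1‖R2 ≤ 1.49 kΩ will meet the spec.)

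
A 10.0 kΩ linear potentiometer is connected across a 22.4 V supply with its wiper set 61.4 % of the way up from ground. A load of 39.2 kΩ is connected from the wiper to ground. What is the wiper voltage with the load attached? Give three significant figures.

The wiper splits the pot into (1−α)R = 3.860 kΩ above and αR = 6.140 kΩ below.
Lower section ‖ load = 5.309 kΩ.
V_wiper = 22.4 × 5.309/(3.860 + 5.309) = 13.0 V.

V ≈ 13.0 V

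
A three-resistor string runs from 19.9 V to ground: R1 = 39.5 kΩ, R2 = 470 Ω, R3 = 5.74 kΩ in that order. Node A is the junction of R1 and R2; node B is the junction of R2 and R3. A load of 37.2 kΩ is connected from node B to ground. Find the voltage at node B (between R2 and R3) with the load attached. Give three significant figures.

At node B, R3 is in parallel with the load: R3‖R_L = 4973 Ω.
Below node A the resistance is R2 + (R3‖R_L) = 5443 Ω, so V_A = 19.9 × 5443/44940 = 2.410 V.
Then V_B = V_A × (R3‖R_L)/(R2 + R3‖R_L) = 2.410 × 4973/5443 = 2.20 V.

V ≈ 2.20 V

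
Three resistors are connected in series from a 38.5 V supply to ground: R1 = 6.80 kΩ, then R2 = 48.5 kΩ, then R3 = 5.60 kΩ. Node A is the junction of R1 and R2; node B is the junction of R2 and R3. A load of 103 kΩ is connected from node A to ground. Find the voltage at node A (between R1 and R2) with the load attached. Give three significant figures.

Below node A the series string R2+R3 = 54.10 kΩ sits in parallel with the 103 kΩ load: 35.47 kΩ.
V_A = 38.5 × 35.47/(6.80 + 35.47) = 32.3 V.

V ≈ 32.3 V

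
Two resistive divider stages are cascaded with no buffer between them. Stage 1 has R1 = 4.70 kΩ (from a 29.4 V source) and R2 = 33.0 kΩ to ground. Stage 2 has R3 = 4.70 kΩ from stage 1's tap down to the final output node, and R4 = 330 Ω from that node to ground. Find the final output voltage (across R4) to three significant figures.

V_out ≈ 0.929 V

Stage 2 presents R3+R4 = 5030 Ω as a load on stage 1's tap.
Stage 1's lower leg becomes R2‖(R3+R4) = 4365 Ω, so V_mid = 29.4 × 4365/9065 = 14.16 V.
Stage 2 is itself unloaded: V_out = V_mid × R4/(R3+R4) = 14.16 × 330/5030 = 0.929 V.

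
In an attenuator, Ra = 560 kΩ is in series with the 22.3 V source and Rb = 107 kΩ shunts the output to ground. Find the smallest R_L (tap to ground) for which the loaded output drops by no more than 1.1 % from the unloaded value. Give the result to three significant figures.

Output resistance R_th = Ra‖Rb = (560 × 107)/667.0 = 89.84 kΩ.
The fractional drop is R_th/(R_th + R_L); requiring this ≤ 0.0110 gives R_L ≥ R_th(1/0.0110 − 1) = 89.84 × 89.91 = 8.08 MΩ.

R_L(min) ≈ 8.08 MΩ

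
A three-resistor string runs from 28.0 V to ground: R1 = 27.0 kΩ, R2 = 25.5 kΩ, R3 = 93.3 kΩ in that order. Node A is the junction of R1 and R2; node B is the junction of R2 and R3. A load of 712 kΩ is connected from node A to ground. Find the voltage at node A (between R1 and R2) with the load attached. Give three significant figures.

V ≈ 22.1 V

Below node A the series string R2+R3 = 118.8 kΩ sits in parallel with the 712 kΩ load: 101.8 kΩ.
V_A = 28.0 × 101.8/(27.0 + 101.8) = 22.1 V.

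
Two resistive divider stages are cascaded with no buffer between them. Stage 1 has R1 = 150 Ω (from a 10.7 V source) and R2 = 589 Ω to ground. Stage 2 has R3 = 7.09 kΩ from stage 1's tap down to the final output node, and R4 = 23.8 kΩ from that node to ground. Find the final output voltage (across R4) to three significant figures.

V_out ≈ 6.55 V

Stage 2 presents R3+R4 = 30890 Ω as a load on stage 1's tap.
Stage 1's lower leg becomes R2‖(R3+R4) = 578.0 Ω, so V_mid = 10.7 × 578.0/728.0 = 8.495 V.
Stage 2 is itself unloaded: V_out = V_mid × R4/(R3+R4) = 8.495 × 23800/30890 = 6.55 V.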